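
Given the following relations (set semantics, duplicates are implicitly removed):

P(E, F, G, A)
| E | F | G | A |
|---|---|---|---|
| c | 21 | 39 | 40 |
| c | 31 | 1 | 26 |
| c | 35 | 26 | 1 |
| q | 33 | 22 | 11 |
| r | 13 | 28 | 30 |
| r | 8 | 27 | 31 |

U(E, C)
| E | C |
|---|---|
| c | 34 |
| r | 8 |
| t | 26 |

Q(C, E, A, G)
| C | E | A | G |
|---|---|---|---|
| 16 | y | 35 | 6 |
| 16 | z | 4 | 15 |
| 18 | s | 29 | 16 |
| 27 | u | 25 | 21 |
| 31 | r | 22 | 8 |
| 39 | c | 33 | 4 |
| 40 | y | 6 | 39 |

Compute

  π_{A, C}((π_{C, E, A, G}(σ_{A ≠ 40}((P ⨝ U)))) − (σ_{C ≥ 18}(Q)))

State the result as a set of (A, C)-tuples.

P ⋈ U (natural join on E): {(c, 21, 39, 40, 34), (c, 31, 1, 26, 34), (c, 35, 26, 1, 34), (r, 13, 28, 30, 8), (r, 8, 27, 31, 8)}
Apply σ_{A ≠ 40}; surviving tuples: {(c, 31, 1, 26, 34), (c, 35, 26, 1, 34), (r, 13, 28, 30, 8), (r, 8, 27, 31, 8)}
π_{C, E, A, G} gives {(34, c, 1, 26), (34, c, 26, 1), (8, r, 30, 28), (8, r, 31, 27)}.
Apply σ_{C ≥ 18}; surviving tuples: {(18, s, 29, 16), (27, u, 25, 21), (31, r, 22, 8), (39, c, 33, 4), (40, y, 6, 39)}
Taking the difference: {(34, c, 1, 26), (34, c, 26, 1), (8, r, 30, 28), (8, r, 31, 27)}
π_{A, C} gives {(1, 34), (26, 34), (30, 8), (31, 8)}.

{(1, 34), (26, 34), (30, 8), (31, 8)}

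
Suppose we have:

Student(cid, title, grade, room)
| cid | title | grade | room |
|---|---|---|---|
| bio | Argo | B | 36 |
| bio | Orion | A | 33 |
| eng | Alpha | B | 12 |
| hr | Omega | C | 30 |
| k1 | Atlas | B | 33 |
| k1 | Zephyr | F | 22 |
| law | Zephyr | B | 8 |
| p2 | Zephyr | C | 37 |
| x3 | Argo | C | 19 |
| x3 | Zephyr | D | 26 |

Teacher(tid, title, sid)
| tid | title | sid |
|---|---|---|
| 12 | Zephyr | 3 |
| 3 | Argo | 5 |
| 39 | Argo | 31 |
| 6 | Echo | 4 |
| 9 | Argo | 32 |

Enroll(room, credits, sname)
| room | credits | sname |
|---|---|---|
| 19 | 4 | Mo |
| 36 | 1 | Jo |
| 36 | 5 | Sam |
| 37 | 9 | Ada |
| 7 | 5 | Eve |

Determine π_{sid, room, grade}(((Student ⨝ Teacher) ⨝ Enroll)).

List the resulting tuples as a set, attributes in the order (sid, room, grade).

Natural join on title: {(bio, Argo, B, 36, 3, 5), (bio, Argo, B, 36, 39, 31), (bio, Argo, B, 36, 9, 32), (k1, Zephyr, F, 22, 12, 3), (law, Zephyr, B, 8, 12, 3), (p2, Zephyr, C, 37, 12, 3), (x3, Argo, C, 19, 3, 5), (x3, Argo, C, 19, 39, 31), (x3, Argo, C, 19, 9, 32), (x3, Zephyr, D, 26, 12, 3)}
Natural join on room: {(bio, Argo, B, 36, 3, 5, 1, Jo), (bio, Argo, B, 36, 3, 5, 5, Sam), (bio, Argo, B, 36, 39, 31, 1, Jo), (bio, Argo, B, 36, 39, 31, 5, Sam), (bio, Argo, B, 36, 9, 32, 1, Jo), (bio, Argo, B, 36, 9, 32, 5, Sam), (p2, Zephyr, C, 37, 12, 3, 9, Ada), (x3, Argo, C, 19, 3, 5, 4, Mo), (x3, Argo, C, 19, 39, 31, 4, Mo), (x3, Argo, C, 19, 9, 32, 4, Mo)}
π[sid, room, grade]: project onto (sid, room, grade) (3 duplicate(s) eliminated) → {(3, 37, C), (31, 19, C), (31, 36, B), (32, 19, C), (32, 36, B), (5, 19, C), (5, 36, B)}

{(3, 37, C), (31, 19, C), (31, 36, B), (32, 19, C), (32, 36, B), (5, 19, C), (5, 36, B)}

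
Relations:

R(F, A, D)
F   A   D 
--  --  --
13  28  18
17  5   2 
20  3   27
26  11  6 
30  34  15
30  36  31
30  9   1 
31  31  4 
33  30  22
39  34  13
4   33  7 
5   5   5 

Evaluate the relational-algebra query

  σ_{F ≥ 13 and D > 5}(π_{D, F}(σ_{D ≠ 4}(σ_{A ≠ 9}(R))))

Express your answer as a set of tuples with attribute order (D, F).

{(13, 39), (15, 30), (18, 13), (22, 33), (27, 20), (31, 30), (6, 26)}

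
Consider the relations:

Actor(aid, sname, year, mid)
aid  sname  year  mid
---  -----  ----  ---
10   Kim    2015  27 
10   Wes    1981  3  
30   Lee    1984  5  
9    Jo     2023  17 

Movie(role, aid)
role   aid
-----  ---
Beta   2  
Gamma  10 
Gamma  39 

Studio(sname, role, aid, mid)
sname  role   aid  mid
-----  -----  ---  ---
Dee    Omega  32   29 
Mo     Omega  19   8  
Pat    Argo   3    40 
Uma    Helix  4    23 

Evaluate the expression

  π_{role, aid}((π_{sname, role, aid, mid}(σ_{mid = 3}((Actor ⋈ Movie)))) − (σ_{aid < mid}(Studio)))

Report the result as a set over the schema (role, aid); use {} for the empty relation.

{(Gamma, 10)}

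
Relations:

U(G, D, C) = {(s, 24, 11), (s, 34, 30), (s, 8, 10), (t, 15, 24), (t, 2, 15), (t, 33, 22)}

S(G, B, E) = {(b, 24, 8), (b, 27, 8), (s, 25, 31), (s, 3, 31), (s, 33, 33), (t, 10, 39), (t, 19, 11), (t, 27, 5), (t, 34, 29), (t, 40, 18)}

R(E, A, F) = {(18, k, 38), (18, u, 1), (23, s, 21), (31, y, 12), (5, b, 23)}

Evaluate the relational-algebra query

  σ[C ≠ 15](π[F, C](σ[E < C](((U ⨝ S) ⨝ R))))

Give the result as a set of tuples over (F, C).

Joining U and S on G yields {(s, 24, 11, 25, 31), (s, 24, 11, 3, 31), (s, 24, 11, 33, 33), (s, 34, 30, 25, 31), (s, 34, 30, 3, 31), (s, 34, 30, 33, 33), (s, 8, 10, 25, 31), (s, 8, 10, 3, 31), (s, 8, 10, 33, 33), (t, 15, 24, 10, 39), (t, 15, 24, 19, 11), (t, 15, 24, 27, 5), (t, 15, 24, 34, 29), (t, 15, 24, 40, 18), (t, 2, 15, 10, 39), (t, 2, 15, 19, 11), (t, 2, 15, 27, 5), (t, 2, 15, 34, 29), (t, 2, 15, 40, 18), (t, 33, 22, 10, 39), (t, 33, 22, 19, 11), (t, 33, 22, 27, 5), (t, 33, 22, 34, 29), (t, 33, 22, 40, 18)}.
Joining (U ⨝ S) and R on E yields {(s, 24, 11, 25, 31, y, 12), (s, 24, 11, 3, 31, y, 12), (s, 34, 30, 25, 31, y, 12), (s, 34, 30, 3, 31, y, 12), (s, 8, 10, 25, 31, y, 12), (s, 8, 10, 3, 31, y, 12), (t, 15, 24, 27, 5, b, 23), (t, 15, 24, 40, 18, k, 38), (t, 15, 24, 40, 18, u, 1), (t, 2, 15, 27, 5, b, 23), (t, 2, 15, 40, 18, k, 38), (t, 2, 15, 40, 18, u, 1), (t, 33, 22, 27, 5, b, 23), (t, 33, 22, 40, 18, k, 38), (t, 33, 22, 40, 18, u, 1)}.
σ[E < C]: keep tuples satisfying E < C → {(t, 15, 24, 27, 5, b, 23), (t, 15, 24, 40, 18, k, 38), (t, 15, 24, 40, 18, u, 1), (t, 2, 15, 27, 5, b, 23), (t, 33, 22, 27, 5, b, 23), (t, 33, 22, 40, 18, k, 38), (t, 33, 22, 40, 18, u, 1)}
Keep only column(s) F, C: {(1, 22), (1, 24), (23, 15), (23, 22), (23, 24), (38, 22), (38, 24)}
σ[C ≠ 15]: keep tuples satisfying C ≠ 15 → {(1, 22), (1, 24), (23, 22), (23, 24), (38, 22), (38, 24)}

{(1, 22), (1, 24), (23, 22), (23, 24), (38, 22), (38, 24)}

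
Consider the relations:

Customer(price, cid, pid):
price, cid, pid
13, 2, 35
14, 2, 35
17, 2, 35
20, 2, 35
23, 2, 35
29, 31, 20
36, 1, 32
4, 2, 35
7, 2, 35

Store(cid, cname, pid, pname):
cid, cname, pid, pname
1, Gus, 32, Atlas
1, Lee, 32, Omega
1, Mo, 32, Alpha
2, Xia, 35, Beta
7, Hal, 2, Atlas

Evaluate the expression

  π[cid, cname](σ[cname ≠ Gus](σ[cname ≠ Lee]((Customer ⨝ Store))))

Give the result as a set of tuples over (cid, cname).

Natural join on cid, pid: {(13, 2, 35, Xia, Beta), (14, 2, 35, Xia, Beta), (17, 2, 35, Xia, Beta), (20, 2, 35, Xia, Beta), (23, 2, 35, Xia, Beta), (36, 1, 32, Gus, Atlas), (36, 1, 32, Lee, Omega), (36, 1, 32, Mo, Alpha), (4, 2, 35, Xia, Beta), (7, 2, 35, Xia, Beta)}
Selection cname ≠ Lee: {(13, 2, 35, Xia, Beta), (14, 2, 35, Xia, Beta), (17, 2, 35, Xia, Beta), (20, 2, 35, Xia, Beta), (23, 2, 35, Xia, Beta), (36, 1, 32, Gus, Atlas), (36, 1, 32, Mo, Alpha), (4, 2, 35, Xia, Beta), (7, 2, 35, Xia, Beta)}
Selection cname ≠ Gus: {(13, 2, 35, Xia, Beta), (14, 2, 35, Xia, Beta), (17, 2, 35, Xia, Beta), (20, 2, 35, Xia, Beta), (23, 2, 35, Xia, Beta), (36, 1, 32, Mo, Alpha), (4, 2, 35, Xia, Beta), (7, 2, 35, Xia, Beta)}
π[cid, cname]: project onto (cid, cname) (6 duplicate(s) eliminated) → {(1, Mo), (2, Xia)}

{(1, Mo), (2, Xia)}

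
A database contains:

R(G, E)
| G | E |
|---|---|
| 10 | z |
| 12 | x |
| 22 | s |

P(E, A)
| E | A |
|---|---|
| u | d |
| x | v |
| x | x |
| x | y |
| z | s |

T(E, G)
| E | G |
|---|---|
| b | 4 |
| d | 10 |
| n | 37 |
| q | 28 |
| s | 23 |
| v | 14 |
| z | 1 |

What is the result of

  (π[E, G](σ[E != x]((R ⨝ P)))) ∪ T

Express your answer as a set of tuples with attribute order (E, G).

{(b, 4), (d, 10), (n, 37), (q, 28), (s, 23), (v, 14), (z, 1), (z, 10)}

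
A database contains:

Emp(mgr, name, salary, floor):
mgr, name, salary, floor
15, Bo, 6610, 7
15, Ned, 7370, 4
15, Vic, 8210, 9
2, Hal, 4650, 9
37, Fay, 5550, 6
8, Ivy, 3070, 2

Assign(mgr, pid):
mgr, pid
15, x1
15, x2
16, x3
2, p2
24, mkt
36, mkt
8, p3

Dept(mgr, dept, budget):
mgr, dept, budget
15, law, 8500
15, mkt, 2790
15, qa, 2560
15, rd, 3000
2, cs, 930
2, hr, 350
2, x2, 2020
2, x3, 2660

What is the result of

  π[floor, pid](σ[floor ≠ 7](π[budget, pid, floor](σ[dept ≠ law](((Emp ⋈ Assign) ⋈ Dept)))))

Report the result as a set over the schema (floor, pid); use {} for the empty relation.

{(4, x1), (4, x2), (9, p2), (9, x1), (9, x2)}

Emp ⋈ Assign (natural join on mgr): {(15, Bo, 6610, 7, x1), (15, Bo, 6610, 7, x2), (15, Ned, 7370, 4, x1), (15, Ned, 7370, 4, x2), (15, Vic, 8210, 9, x1), (15, Vic, 8210, 9, x2), (2, Hal, 4650, 9, p2), (8, Ivy, 3070, 2, p3)}
(Emp ⋈ Assign) ⋈ Dept (natural join on mgr): {(15, Bo, 6610, 7, x1, law, 8500), (15, Bo, 6610, 7, x1, mkt, 2790), (15, Bo, 6610, 7, x1, qa, 2560), (15, Bo, 6610, 7, x1, rd, 3000), (15, Bo, 6610, 7, x2, law, 8500), (15, Bo, 6610, 7, x2, mkt, 2790), (15, Bo, 6610, 7, x2, qa, 2560), (15, Bo, 6610, 7, x2, rd, 3000), (15, Ned, 7370, 4, x1, law, 8500), (15, Ned, 7370, 4, x1, mkt, 2790), (15, Ned, 7370, 4, x1, qa, 2560), (15, Ned, 7370, 4, x1, rd, 3000), (15, Ned, 7370, 4, x2, law, 8500), (15, Ned, 7370, 4, x2, mkt, 2790), (15, Ned, 7370, 4, x2, qa, 2560), (15, Ned, 7370, 4, x2, rd, 3000), (15, Vic, 8210, 9, x1, law, 8500), (15, Vic, 8210, 9, x1, mkt, 2790), (15, Vic, 8210, 9, x1, qa, 2560), (15, Vic, 8210, 9, x1, rd, 3000), (15, Vic, 8210, 9, x2, law, 8500), (15, Vic, 8210, 9, x2, mkt, 2790), (15, Vic, 8210, 9, x2, qa, 2560), (15, Vic, 8210, 9, x2, rd, 3000), (2, Hal, 4650, 9, p2, cs, 930), (2, Hal, 4650, 9, p2, hr, 350), (2, Hal, 4650, 9, p2, x2, 2020), (2, Hal, 4650, 9, p2, x3, 2660)}
σ[dept ≠ law]: keep tuples satisfying dept ≠ law → {(15, Bo, 6610, 7, x1, mkt, 2790), (15, Bo, 6610, 7, x1, qa, 2560), (15, Bo, 6610, 7, x1, rd, 3000), (15, Bo, 6610, 7, x2, mkt, 2790), (15, Bo, 6610, 7, x2, qa, 2560), (15, Bo, 6610, 7, x2, rd, 3000), (15, Ned, 7370, 4, x1, mkt, 2790), (15, Ned, 7370, 4, x1, qa, 2560), (15, Ned, 7370, 4, x1, rd, 3000), (15, Ned, 7370, 4, x2, mkt, 2790), (15, Ned, 7370, 4, x2, qa, 2560), (15, Ned, 7370, 4, x2, rd, 3000), (15, Vic, 8210, 9, x1, mkt, 2790), (15, Vic, 8210, 9, x1, qa, 2560), (15, Vic, 8210, 9, x1, rd, 3000), (15, Vic, 8210, 9, x2, mkt, 2790), (15, Vic, 8210, 9, x2, qa, 2560), (15, Vic, 8210, 9, x2, rd, 3000), (2, Hal, 4650, 9, p2, cs, 930), (2, Hal, 4650, 9, p2, hr, 350), (2, Hal, 4650, 9, p2, x2, 2020), (2, Hal, 4650, 9, p2, x3, 2660)}
π[budget, pid, floor]: project onto (budget, pid, floor) → {(2020, p2, 9), (2560, x1, 4), (2560, x1, 7), (2560, x1, 9), (2560, x2, 4), (2560, x2, 7), (2560, x2, 9), (2660, p2, 9), (2790, x1, 4), (2790, x1, 7), (2790, x1, 9), (2790, x2, 4), (2790, x2, 7), (2790, x2, 9), (3000, x1, 4), (3000, x1, 7), (3000, x1, 9), (3000, x2, 4), (3000, x2, 7), (3000, x2, 9), (350, p2, 9), (930, p2, 9)}
σ[floor ≠ 7]: keep tuples satisfying floor ≠ 7 → {(2020, p2, 9), (2560, x1, 4), (2560, x1, 9), (2560, x2, 4), (2560, x2, 9), (2660, p2, 9), (2790, x1, 4), (2790, x1, 9), (2790, x2, 4), (2790, x2, 9), (3000, x1, 4), (3000, x1, 9), (3000, x2, 4), (3000, x2, 9), (350, p2, 9), (930, p2, 9)}
π[floor, pid]: project onto (floor, pid) (11 duplicate(s) eliminated) → {(4, x1), (4, x2), (9, p2), (9, x1), (9, x2)}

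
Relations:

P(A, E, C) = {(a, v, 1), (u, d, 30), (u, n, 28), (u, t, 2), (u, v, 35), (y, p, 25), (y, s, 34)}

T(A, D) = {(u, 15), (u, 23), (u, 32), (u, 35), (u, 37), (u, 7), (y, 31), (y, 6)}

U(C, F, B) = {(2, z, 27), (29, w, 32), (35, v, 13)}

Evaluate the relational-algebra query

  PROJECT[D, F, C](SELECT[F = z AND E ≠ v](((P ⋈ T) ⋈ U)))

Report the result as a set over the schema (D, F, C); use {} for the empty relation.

{(15, z, 2), (23, z, 2), (32, z, 2), (35, z, 2), (37, z, 2), (7, z, 2)}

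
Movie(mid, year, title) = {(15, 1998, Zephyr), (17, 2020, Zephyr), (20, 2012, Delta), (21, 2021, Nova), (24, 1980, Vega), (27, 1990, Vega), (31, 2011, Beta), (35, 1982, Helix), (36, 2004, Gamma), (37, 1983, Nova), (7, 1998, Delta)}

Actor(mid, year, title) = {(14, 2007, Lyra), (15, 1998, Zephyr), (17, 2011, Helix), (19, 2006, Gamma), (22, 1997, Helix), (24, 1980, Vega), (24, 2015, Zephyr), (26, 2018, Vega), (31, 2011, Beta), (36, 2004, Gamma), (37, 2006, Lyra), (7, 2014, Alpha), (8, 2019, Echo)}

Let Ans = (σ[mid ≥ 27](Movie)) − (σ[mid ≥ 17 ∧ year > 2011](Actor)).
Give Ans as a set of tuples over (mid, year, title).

{(27, 1990, Vega), (31, 2011, Beta), (35, 1982, Helix), (36, 2004, Gamma), (37, 1983, Nova)}

Selection mid ≥ 27: {(27, 1990, Vega), (31, 2011, Beta), (35, 1982, Helix), (36, 2004, Gamma), (37, 1983, Nova)}
Selection mid ≥ 17 ∧ year > 2011: {(24, 2015, Zephyr), (26, 2018, Vega)}
Taking the difference: {(27, 1990, Vega), (31, 2011, Beta), (35, 1982, Helix), (36, 2004, Gamma), (37, 1983, Nova)}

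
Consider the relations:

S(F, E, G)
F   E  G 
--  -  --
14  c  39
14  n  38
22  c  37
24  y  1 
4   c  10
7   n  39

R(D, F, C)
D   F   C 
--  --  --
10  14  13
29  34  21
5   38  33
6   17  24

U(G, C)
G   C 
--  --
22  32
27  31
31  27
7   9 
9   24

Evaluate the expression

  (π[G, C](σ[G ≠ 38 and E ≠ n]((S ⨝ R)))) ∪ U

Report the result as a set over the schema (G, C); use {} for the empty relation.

Natural join on F: {(14, c, 39, 10, 13), (14, n, 38, 10, 13)}
σ[G ≠ 38 and E ≠ n]: keep tuples satisfying G ≠ 38 and E ≠ n → {(14, c, 39, 10, 13)}
π[G, C]: project onto (G, C) → {(39, 13)}
Set union of the two operands is {(22, 32), (27, 31), (31, 27), (39, 13), (7, 9), (9, 24)}.

{(22, 32), (27, 31), (31, 27), (39, 13), (7, 9), (9, 24)}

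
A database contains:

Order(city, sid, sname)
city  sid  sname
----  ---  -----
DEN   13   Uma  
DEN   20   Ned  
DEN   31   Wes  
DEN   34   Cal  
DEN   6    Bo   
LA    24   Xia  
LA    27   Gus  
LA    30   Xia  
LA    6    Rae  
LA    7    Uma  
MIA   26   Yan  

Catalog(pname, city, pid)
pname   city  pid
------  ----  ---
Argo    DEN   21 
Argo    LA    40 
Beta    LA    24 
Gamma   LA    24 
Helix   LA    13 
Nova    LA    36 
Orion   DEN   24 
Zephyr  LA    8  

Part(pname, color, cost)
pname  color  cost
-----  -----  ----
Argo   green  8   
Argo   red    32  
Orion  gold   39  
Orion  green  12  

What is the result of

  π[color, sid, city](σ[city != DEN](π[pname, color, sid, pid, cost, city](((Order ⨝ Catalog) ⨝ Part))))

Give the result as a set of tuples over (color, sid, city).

{(green, 24, LA), (green, 27, LA), (green, 30, LA), (green, 6, LA), (green, 7, LA), (red, 24, LA), (red, 27, LA), (red, 30, LA), (red, 6, LA), (red, 7, LA)}

Joining Order and Catalog on city yields {(DEN, 13, Uma, Argo, 21), (DEN, 13, Uma, Orion, 24), (DEN, 20, Ned, Argo, 21), (DEN, 20, Ned, Orion, 24), (DEN, 31, Wes, Argo, 21), (DEN, 31, Wes, Orion, 24), (DEN, 34, Cal, Argo, 21), (DEN, 34, Cal, Orion, 24), (DEN, 6, Bo, Argo, 21), (DEN, 6, Bo, Orion, 24), (LA, 24, Xia, Argo, 40), (LA, 24, Xia, Beta, 24), (LA, 24, Xia, Gamma, 24), (LA, 24, Xia, Helix, 13), (LA, 24, Xia, Nova, 36), (LA, 24, Xia, Zephyr, 8), (LA, 27, Gus, Argo, 40), (LA, 27, Gus, Beta, 24), (LA, 27, Gus, Gamma, 24), (LA, 27, Gus, Helix, 13), (LA, 27, Gus, Nova, 36), (LA, 27, Gus, Zephyr, 8), (LA, 30, Xia, Argo, 40), (LA, 30, Xia, Beta, 24), (LA, 30, Xia, Gamma, 24), (LA, 30, Xia, Helix, 13), (LA, 30, Xia, Nova, 36), (LA, 30, Xia, Zephyr, 8), (LA, 6, Rae, Argo, 40), (LA, 6, Rae, Beta, 24), (LA, 6, Rae, Gamma, 24), (LA, 6, Rae, Helix, 13), (LA, 6, Rae, Nova, 36), (LA, 6, Rae, Zephyr, 8), (LA, 7, Uma, Argo, 40), (LA, 7, Uma, Beta, 24), (LA, 7, Uma, Gamma, 24), (LA, 7, Uma, Helix, 13), (LA, 7, Uma, Nova, 36), (LA, 7, Uma, Zephyr, 8)}.
Joining (Order ⨝ Catalog) and Part on pname yields {(DEN, 13, Uma, Argo, 21, green, 8), (DEN, 13, Uma, Argo, 21, red, 32), (DEN, 13, Uma, Orion, 24, gold, 39), (DEN, 13, Uma, Orion, 24, green, 12), (DEN, 20, Ned, Argo, 21, green, 8), (DEN, 20, Ned, Argo, 21, red, 32), (DEN, 20, Ned, Orion, 24, gold, 39), (DEN, 20, Ned, Orion, 24, green, 12), (DEN, 31, Wes, Argo, 21, green, 8), (DEN, 31, Wes, Argo, 21, red, 32), (DEN, 31, Wes, Orion, 24, gold, 39), (DEN, 31, Wes, Orion, 24, green, 12), (DEN, 34, Cal, Argo, 21, green, 8), (DEN, 34, Cal, Argo, 21, red, 32), (DEN, 34, Cal, Orion, 24, gold, 39), (DEN, 34, Cal, Orion, 24, green, 12), (DEN, 6, Bo, Argo, 21, green, 8), (DEN, 6, Bo, Argo, 21, red, 32), (DEN, 6, Bo, Orion, 24, gold, 39), (DEN, 6, Bo, Orion, 24, green, 12), (LA, 24, Xia, Argo, 40, green, 8), (LA, 24, Xia, Argo, 40, red, 32), (LA, 27, Gus, Argo, 40, green, 8), (LA, 27, Gus, Argo, 40, red, 32), (LA, 30, Xia, Argo, 40, green, 8), (LA, 30, Xia, Argo, 40, red, 32), (LA, 6, Rae, Argo, 40, green, 8), (LA, 6, Rae, Argo, 40, red, 32), (LA, 7, Uma, Argo, 40, green, 8), (LA, 7, Uma, Argo, 40, red, 32)}.
Projecting to pname, color, sid, pid, cost, city: {(Argo, green, 13, 21, 8, DEN), (Argo, green, 20, 21, 8, DEN), (Argo, green, 24, 40, 8, LA), (Argo, green, 27, 40, 8, LA), (Argo, green, 30, 40, 8, LA), (Argo, green, 31, 21, 8, DEN), (Argo, green, 34, 21, 8, DEN), (Argo, green, 6, 21, 8, DEN), (Argo, green, 6, 40, 8, LA), (Argo, green, 7, 40, 8, LA), (Argo, red, 13, 21, 32, DEN), (Argo, red, 20, 21, 32, DEN), (Argo, red, 24, 40, 32, LA), (Argo, red, 27, 40, 32, LA), (Argo, red, 30, 40, 32, LA), (Argo, red, 31, 21, 32, DEN), (Argo, red, 34, 21, 32, DEN), (Argo, red, 6, 21, 32, DEN), (Argo, red, 6, 40, 32, LA), (Argo, red, 7, 40, 32, LA), (Orion, gold, 13, 24, 39, DEN), (Orion, gold, 20, 24, 39, DEN), (Orion, gold, 31, 24, 39, DEN), (Orion, gold, 34, 24, 39, DEN), (Orion, gold, 6, 24, 39, DEN), (Orion, green, 13, 24, 12, DEN), (Orion, green, 20, 24, 12, DEN), (Orion, green, 31, 24, 12, DEN), (Orion, green, 34, 24, 12, DEN), (Orion, green, 6, 24, 12, DEN)}
Selection city != DEN: {(Argo, green, 24, 40, 8, LA), (Argo, green, 27, 40, 8, LA), (Argo, green, 30, 40, 8, LA), (Argo, green, 6, 40, 8, LA), (Argo, green, 7, 40, 8, LA), (Argo, red, 24, 40, 32, LA), (Argo, red, 27, 40, 32, LA), (Argo, red, 30, 40, 32, LA), (Argo, red, 6, 40, 32, LA), (Argo, red, 7, 40, 32, LA)}
Projecting to color, sid, city: {(green, 24, LA), (green, 27, LA), (green, 30, LA), (green, 6, LA), (green, 7, LA), (red, 24, LA), (red, 27, LA), (red, 30, LA), (red, 6, LA), (red, 7, LA)}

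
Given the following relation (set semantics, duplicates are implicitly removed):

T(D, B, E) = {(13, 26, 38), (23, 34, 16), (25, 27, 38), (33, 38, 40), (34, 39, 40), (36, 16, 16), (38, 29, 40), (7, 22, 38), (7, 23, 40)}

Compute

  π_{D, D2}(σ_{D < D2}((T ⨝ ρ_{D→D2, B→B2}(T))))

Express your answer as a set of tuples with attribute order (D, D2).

{(13, 25), (23, 36), (33, 34), (33, 38), (34, 38), (7, 13), (7, 25), (7, 33), (7, 34), (7, 38)}

ρ[D→D2, B→B2]: schema becomes (D2, B2, E); tuples unchanged.
T ⋈ ρ_{D→D2, B→B2}(T) (natural join on E): {(13, 26, 38, 13, 26), (13, 26, 38, 25, 27), (13, 26, 38, 7, 22), (23, 34, 16, 23, 34), (23, 34, 16, 36, 16), (25, 27, 38, 13, 26), (25, 27, 38, 25, 27), (25, 27, 38, 7, 22), (33, 38, 40, 33, 38), (33, 38, 40, 34, 39), (33, 38, 40, 38, 29), (33, 38, 40, 7, 23), (34, 39, 40, 33, 38), (34, 39, 40, 34, 39), (34, 39, 40, 38, 29), (34, 39, 40, 7, 23), (36, 16, 16, 23, 34), (36, 16, 16, 36, 16), (38, 29, 40, 33, 38), (38, 29, 40, 34, 39), (38, 29, 40, 38, 29), (38, 29, 40, 7, 23), (7, 22, 38, 13, 26), (7, 22, 38, 25, 27), (7, 22, 38, 7, 22), (7, 23, 40, 33, 38), (7, 23, 40, 34, 39), (7, 23, 40, 38, 29), (7, 23, 40, 7, 23)}
Apply σ_{D < D2}; surviving tuples: {(13, 26, 38, 25, 27), (23, 34, 16, 36, 16), (33, 38, 40, 34, 39), (33, 38, 40, 38, 29), (34, 39, 40, 38, 29), (7, 22, 38, 13, 26), (7, 22, 38, 25, 27), (7, 23, 40, 33, 38), (7, 23, 40, 34, 39), (7, 23, 40, 38, 29)}
Keep only column(s) D, D2: {(13, 25), (23, 36), (33, 34), (33, 38), (34, 38), (7, 13), (7, 25), (7, 33), (7, 34), (7, 38)}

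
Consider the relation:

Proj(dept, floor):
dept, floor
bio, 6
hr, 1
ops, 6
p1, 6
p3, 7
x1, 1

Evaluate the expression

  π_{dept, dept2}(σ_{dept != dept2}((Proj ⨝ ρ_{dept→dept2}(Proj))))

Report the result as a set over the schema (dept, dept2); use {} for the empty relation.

ρ[dept→dept2]: schema becomes (dept2, floor); tuples unchanged.
Natural join on floor: {(bio, 6, bio), (bio, 6, ops), (bio, 6, p1), (hr, 1, hr), (hr, 1, x1), (ops, 6, bio), (ops, 6, ops), (ops, 6, p1), (p1, 6, bio), (p1, 6, ops), (p1, 6, p1), (p3, 7, p3), (x1, 1, hr), (x1, 1, x1)}
Filtering on dept != dept2 leaves {(bio, 6, ops), (bio, 6, p1), (hr, 1, x1), (ops, 6, bio), (ops, 6, p1), (p1, 6, bio), (p1, 6, ops), (x1, 1, hr)}.
π_{dept, dept2} gives {(bio, ops), (bio, p1), (hr, x1), (ops, bio), (ops, p1), (p1, bio), (p1, ops), (x1, hr)}.

{(bio, ops), (bio, p1), (hr, x1), (ops, bio), (ops, p1), (p1, bio), (p1, ops), (x1, hr)}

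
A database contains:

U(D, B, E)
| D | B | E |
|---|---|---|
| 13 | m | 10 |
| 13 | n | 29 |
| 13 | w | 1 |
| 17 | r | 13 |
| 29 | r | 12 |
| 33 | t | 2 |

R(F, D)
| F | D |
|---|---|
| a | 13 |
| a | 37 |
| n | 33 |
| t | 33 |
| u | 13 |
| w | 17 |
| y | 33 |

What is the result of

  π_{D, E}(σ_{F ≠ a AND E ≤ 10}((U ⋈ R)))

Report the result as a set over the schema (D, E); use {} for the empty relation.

{(13, 1), (13, 10), (33, 2)}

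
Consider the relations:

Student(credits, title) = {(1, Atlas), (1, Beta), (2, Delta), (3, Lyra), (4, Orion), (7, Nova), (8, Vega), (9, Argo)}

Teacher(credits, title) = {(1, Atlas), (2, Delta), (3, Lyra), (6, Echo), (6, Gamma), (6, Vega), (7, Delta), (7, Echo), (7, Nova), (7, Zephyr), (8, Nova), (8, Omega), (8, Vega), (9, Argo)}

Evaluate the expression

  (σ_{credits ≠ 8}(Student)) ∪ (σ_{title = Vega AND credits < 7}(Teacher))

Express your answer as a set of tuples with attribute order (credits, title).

σ[credits ≠ 8]: keep tuples satisfying credits ≠ 8 → {(1, Atlas), (1, Beta), (2, Delta), (3, Lyra), (4, Orion), (7, Nova), (9, Argo)}
σ[title = Vega AND credits < 7]: keep tuples satisfying title = Vega AND credits < 7 → {(6, Vega)}
Taking the union: {(1, Atlas), (1, Beta), (2, Delta), (3, Lyra), (4, Orion), (6, Vega), (7, Nova), (9, Argo)}

{(1, Atlas), (1, Beta), (2, Delta), (3, Lyra), (4, Orion), (6, Vega), (7, Nova), (9, Argo)}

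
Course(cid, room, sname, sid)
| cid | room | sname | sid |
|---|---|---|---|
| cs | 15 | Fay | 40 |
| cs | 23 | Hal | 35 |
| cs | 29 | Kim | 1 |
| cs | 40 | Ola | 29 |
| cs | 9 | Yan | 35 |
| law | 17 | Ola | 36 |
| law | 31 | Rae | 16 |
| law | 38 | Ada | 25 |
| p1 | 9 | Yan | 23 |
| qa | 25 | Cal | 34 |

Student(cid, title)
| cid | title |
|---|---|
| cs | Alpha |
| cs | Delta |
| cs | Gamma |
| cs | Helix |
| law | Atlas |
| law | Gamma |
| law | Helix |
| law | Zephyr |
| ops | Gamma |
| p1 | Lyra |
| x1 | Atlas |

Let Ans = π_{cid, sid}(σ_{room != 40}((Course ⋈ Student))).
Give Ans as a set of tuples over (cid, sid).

{(cs, 1), (cs, 35), (cs, 40), (law, 16), (law, 25), (law, 36), (p1, 23)}

Joining Course and Student on cid yields {(cs, 15, Fay, 40, Alpha), (cs, 15, Fay, 40, Delta), (cs, 15, Fay, 40, Gamma), (cs, 15, Fay, 40, Helix), (cs, 23, Hal, 35, Alpha), (cs, 23, Hal, 35, Delta), (cs, 23, Hal, 35, Gamma), (cs, 23, Hal, 35, Helix), (cs, 29, Kim, 1, Alpha), (cs, 29, Kim, 1, Delta), (cs, 29, Kim, 1, Gamma), (cs, 29, Kim, 1, Helix), (cs, 40, Ola, 29, Alpha), (cs, 40, Ola, 29, Delta), (cs, 40, Ola, 29, Gamma), (cs, 40, Ola, 29, Helix), (cs, 9, Yan, 35, Alpha), (cs, 9, Yan, 35, Delta), (cs, 9, Yan, 35, Gamma), (cs, 9, Yan, 35, Helix), (law, 17, Ola, 36, Atlas), (law, 17, Ola, 36, Gamma), (law, 17, Ola, 36, Helix), (law, 17, Ola, 36, Zephyr), (law, 31, Rae, 16, Atlas), (law, 31, Rae, 16, Gamma), (law, 31, Rae, 16, Helix), (law, 31, Rae, 16, Zephyr), (law, 38, Ada, 25, Atlas), (law, 38, Ada, 25, Gamma), (law, 38, Ada, 25, Helix), (law, 38, Ada, 25, Zephyr), (p1, 9, Yan, 23, Lyra)}.
σ[room != 40]: keep tuples satisfying room != 40 → {(cs, 15, Fay, 40, Alpha), (cs, 15, Fay, 40, Delta), (cs, 15, Fay, 40, Gamma), (cs, 15, Fay, 40, Helix), (cs, 23, Hal, 35, Alpha), (cs, 23, Hal, 35, Delta), (cs, 23, Hal, 35, Gamma), (cs, 23, Hal, 35, Helix), (cs, 29, Kim, 1, Alpha), (cs, 29, Kim, 1, Delta), (cs, 29, Kim, 1, Gamma), (cs, 29, Kim, 1, Helix), (cs, 9, Yan, 35, Alpha), (cs, 9, Yan, 35, Delta), (cs, 9, Yan, 35, Gamma), (cs, 9, Yan, 35, Helix), (law, 17, Ola, 36, Atlas), (law, 17, Ola, 36, Gamma), (law, 17, Ola, 36, Helix), (law, 17, Ola, 36, Zephyr), (law, 31, Rae, 16, Atlas), (law, 31, Rae, 16, Gamma), (law, 31, Rae, 16, Helix), (law, 31, Rae, 16, Zephyr), (law, 38, Ada, 25, Atlas), (law, 38, Ada, 25, Gamma), (law, 38, Ada, 25, Helix), (law, 38, Ada, 25, Zephyr), (p1, 9, Yan, 23, Lyra)}
Keep only column(s) cid, sid (22 duplicate(s) eliminated): {(cs, 1), (cs, 35), (cs, 40), (law, 16), (law, 25), (law, 36), (p1, 23)}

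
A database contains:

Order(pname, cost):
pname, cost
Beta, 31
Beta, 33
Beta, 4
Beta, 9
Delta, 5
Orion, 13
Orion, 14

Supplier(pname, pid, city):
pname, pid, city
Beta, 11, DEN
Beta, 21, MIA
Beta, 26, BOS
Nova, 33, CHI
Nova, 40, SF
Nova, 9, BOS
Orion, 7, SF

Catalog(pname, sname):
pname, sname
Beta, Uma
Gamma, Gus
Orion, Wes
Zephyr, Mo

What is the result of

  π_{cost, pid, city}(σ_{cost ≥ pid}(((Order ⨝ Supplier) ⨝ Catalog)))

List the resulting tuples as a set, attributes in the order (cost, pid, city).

Order ⋈ Supplier (natural join on pname): {(Beta, 31, 11, DEN), (Beta, 31, 21, MIA), (Beta, 31, 26, BOS), (Beta, 33, 11, DEN), (Beta, 33, 21, MIA), (Beta, 33, 26, BOS), (Beta, 4, 11, DEN), (Beta, 4, 21, MIA), (Beta, 4, 26, BOS), (Beta, 9, 11, DEN), (Beta, 9, 21, MIA), (Beta, 9, 26, BOS), (Orion, 13, 7, SF), (Orion, 14, 7, SF)}
(Order ⨝ Supplier) ⋈ Catalog (natural join on pname): {(Beta, 31, 11, DEN, Uma), (Beta, 31, 21, MIA, Uma), (Beta, 31, 26, BOS, Uma), (Beta, 33, 11, DEN, Uma), (Beta, 33, 21, MIA, Uma), (Beta, 33, 26, BOS, Uma), (Beta, 4, 11, DEN, Uma), (Beta, 4, 21, MIA, Uma), (Beta, 4, 26, BOS, Uma), (Beta, 9, 11, DEN, Uma), (Beta, 9, 21, MIA, Uma), (Beta, 9, 26, BOS, Uma), (Orion, 13, 7, SF, Wes), (Orion, 14, 7, SF, Wes)}
Filtering on cost ≥ pid leaves {(Beta, 31, 11, DEN, Uma), (Beta, 31, 21, MIA, Uma), (Beta, 31, 26, BOS, Uma), (Beta, 33, 11, DEN, Uma), (Beta, 33, 21, MIA, Uma), (Beta, 33, 26, BOS, Uma), (Orion, 13, 7, SF, Wes), (Orion, 14, 7, SF, Wes)}.
π_{cost, pid, city} gives {(13, 7, SF), (14, 7, SF), (31, 11, DEN), (31, 21, MIA), (31, 26, BOS), (33, 11, DEN), (33, 21, MIA), (33, 26, BOS)}.

{(13, 7, SF), (14, 7, SF), (31, 11, DEN), (31, 21, MIA), (31, 26, BOS), (33, 11, DEN), (33, 21, MIA), (33, 26, BOS)}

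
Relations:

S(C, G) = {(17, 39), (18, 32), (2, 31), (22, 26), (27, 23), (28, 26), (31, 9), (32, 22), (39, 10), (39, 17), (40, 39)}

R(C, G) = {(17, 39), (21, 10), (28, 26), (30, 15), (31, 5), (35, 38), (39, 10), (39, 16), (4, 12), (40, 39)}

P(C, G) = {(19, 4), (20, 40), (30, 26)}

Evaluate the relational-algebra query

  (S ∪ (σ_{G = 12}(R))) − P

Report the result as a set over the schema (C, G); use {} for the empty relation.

{(17, 39), (18, 32), (2, 31), (22, 26), (27, 23), (28, 26), (31, 9), (32, 22), (39, 10), (39, 17), (4, 12), (40, 39)}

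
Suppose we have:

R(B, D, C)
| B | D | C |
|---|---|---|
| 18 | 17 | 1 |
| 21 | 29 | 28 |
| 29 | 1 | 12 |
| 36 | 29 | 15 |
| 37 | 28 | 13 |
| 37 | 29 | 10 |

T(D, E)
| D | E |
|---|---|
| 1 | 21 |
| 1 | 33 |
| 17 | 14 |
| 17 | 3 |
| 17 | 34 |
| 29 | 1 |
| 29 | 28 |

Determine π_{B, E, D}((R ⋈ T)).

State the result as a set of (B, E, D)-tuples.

{(18, 14, 17), (18, 3, 17), (18, 34, 17), (21, 1, 29), (21, 28, 29), (29, 21, 1), (29, 33, 1), (36, 1, 29), (36, 28, 29), (37, 1, 29), (37, 28, 29)}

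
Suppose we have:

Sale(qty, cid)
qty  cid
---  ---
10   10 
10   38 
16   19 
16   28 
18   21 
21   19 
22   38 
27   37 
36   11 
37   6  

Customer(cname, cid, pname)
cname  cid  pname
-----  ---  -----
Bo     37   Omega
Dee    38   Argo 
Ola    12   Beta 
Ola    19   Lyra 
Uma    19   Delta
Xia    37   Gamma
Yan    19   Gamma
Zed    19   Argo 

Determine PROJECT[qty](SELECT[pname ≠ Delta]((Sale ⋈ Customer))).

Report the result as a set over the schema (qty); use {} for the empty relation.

{10, 16, 21, 22, 27}

Joining Sale and Customer on cid yields {(10, 38, Dee, Argo), (16, 19, Ola, Lyra), (16, 19, Uma, Delta), (16, 19, Yan, Gamma), (16, 19, Zed, Argo), (21, 19, Ola, Lyra), (21, 19, Uma, Delta), (21, 19, Yan, Gamma), (21, 19, Zed, Argo), (22, 38, Dee, Argo), (27, 37, Bo, Omega), (27, 37, Xia, Gamma)}.
Apply σ_{pname ≠ Delta}; surviving tuples: {(10, 38, Dee, Argo), (16, 19, Ola, Lyra), (16, 19, Yan, Gamma), (16, 19, Zed, Argo), (21, 19, Ola, Lyra), (21, 19, Yan, Gamma), (21, 19, Zed, Argo), (22, 38, Dee, Argo), (27, 37, Bo, Omega), (27, 37, Xia, Gamma)}
Projecting to qty (5 duplicate(s) eliminated): {10, 16, 21, 22, 27}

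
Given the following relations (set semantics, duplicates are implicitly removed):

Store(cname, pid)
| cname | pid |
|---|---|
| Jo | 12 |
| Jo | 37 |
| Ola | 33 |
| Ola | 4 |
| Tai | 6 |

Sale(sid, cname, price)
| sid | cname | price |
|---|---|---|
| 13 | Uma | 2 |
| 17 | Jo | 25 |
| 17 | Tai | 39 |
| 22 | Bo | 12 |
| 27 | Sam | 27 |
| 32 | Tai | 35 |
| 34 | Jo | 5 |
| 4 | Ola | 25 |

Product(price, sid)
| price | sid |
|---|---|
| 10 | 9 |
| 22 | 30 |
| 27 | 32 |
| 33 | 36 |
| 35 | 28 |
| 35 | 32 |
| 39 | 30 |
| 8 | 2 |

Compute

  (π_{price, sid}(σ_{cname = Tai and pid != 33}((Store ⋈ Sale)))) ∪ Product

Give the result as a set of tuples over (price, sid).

Joining Store and Sale on cname yields {(Jo, 12, 17, 25), (Jo, 12, 34, 5), (Jo, 37, 17, 25), (Jo, 37, 34, 5), (Ola, 33, 4, 25), (Ola, 4, 4, 25), (Tai, 6, 17, 39), (Tai, 6, 32, 35)}.
Filtering on cname = Tai and pid != 33 leaves {(Tai, 6, 17, 39), (Tai, 6, 32, 35)}.
π[price, sid]: project onto (price, sid) → {(35, 32), (39, 17)}
Union: {(35, 32), (39, 17)} with {(10, 9), (22, 30), (27, 32), (33, 36), (35, 28), (35, 32), (39, 30), (8, 2)} → {(10, 9), (22, 30), (27, 32), (33, 36), (35, 28), (35, 32), (39, 17), (39, 30), (8, 2)}

{(10, 9), (22, 30), (27, 32), (33, 36), (35, 28), (35, 32), (39, 17), (39, 30), (8, 2)}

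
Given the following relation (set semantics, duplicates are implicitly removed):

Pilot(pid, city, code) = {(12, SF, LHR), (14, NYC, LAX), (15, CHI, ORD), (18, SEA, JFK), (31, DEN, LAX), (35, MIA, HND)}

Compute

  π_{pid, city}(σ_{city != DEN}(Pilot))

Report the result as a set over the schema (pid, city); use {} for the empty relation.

σ[city != DEN]: keep tuples satisfying city != DEN → {(12, SF, LHR), (14, NYC, LAX), (15, CHI, ORD), (18, SEA, JFK), (35, MIA, HND)}
Projecting to pid, city: {(12, SF), (14, NYC), (15, CHI), (18, SEA), (35, MIA)}

{(12, SF), (14, NYC), (15, CHI), (18, SEA), (35, MIA)}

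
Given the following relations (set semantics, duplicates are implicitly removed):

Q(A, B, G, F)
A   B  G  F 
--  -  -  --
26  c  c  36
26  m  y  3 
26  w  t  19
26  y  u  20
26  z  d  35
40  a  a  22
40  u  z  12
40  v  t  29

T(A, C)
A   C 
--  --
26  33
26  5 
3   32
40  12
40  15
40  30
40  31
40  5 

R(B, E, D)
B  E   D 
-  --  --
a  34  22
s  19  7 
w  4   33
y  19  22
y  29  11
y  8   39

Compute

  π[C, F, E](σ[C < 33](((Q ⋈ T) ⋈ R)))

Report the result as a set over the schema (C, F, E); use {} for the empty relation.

Q ⋈ T (natural join on A): {(26, c, c, 36, 33), (26, c, c, 36, 5), (26, m, y, 3, 33), (26, m, y, 3, 5), (26, w, t, 19, 33), (26, w, t, 19, 5), (26, y, u, 20, 33), (26, y, u, 20, 5), (26, z, d, 35, 33), (26, z, d, 35, 5), (40, a, a, 22, 12), (40, a, a, 22, 15), (40, a, a, 22, 30), (40, a, a, 22, 31), (40, a, a, 22, 5), (40, u, z, 12, 12), (40, u, z, 12, 15), (40, u, z, 12, 30), (40, u, z, 12, 31), (40, u, z, 12, 5), (40, v, t, 29, 12), (40, v, t, 29, 15), (40, v, t, 29, 30), (40, v, t, 29, 31), (40, v, t, 29, 5)}
(Q ⋈ T) ⋈ R (natural join on B): {(26, w, t, 19, 33, 4, 33), (26, w, t, 19, 5, 4, 33), (26, y, u, 20, 33, 19, 22), (26, y, u, 20, 33, 29, 11), (26, y, u, 20, 33, 8, 39), (26, y, u, 20, 5, 19, 22), (26, y, u, 20, 5, 29, 11), (26, y, u, 20, 5, 8, 39), (40, a, a, 22, 12, 34, 22), (40, a, a, 22, 15, 34, 22), (40, a, a, 22, 30, 34, 22), (40, a, a, 22, 31, 34, 22), (40, a, a, 22, 5, 34, 22)}
σ[C < 33]: keep tuples satisfying C < 33 → {(26, w, t, 19, 5, 4, 33), (26, y, u, 20, 5, 19, 22), (26, y, u, 20, 5, 29, 11), (26, y, u, 20, 5, 8, 39), (40, a, a, 22, 12, 34, 22), (40, a, a, 22, 15, 34, 22), (40, a, a, 22, 30, 34, 22), (40, a, a, 22, 31, 34, 22), (40, a, a, 22, 5, 34, 22)}
Projecting to C, F, E: {(12, 22, 34), (15, 22, 34), (30, 22, 34), (31, 22, 34), (5, 19, 4), (5, 20, 19), (5, 20, 29), (5, 20, 8), (5, 22, 34)}

{(12, 22, 34), (15, 22, 34), (30, 22, 34), (31, 22, 34), (5, 19, 4), (5, 20, 19), (5, 20, 29), (5, 20, 8), (5, 22, 34)}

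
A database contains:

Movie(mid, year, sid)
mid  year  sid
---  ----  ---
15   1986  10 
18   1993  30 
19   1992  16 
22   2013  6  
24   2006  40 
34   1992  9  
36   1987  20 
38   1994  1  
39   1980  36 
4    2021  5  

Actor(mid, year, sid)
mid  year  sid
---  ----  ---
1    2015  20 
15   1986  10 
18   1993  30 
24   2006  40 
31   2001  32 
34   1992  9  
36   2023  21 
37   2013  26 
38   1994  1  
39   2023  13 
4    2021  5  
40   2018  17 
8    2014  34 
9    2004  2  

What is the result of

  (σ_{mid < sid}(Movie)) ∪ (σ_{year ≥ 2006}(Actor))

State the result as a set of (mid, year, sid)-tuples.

{(1, 2015, 20), (18, 1993, 30), (24, 2006, 40), (36, 2023, 21), (37, 2013, 26), (39, 2023, 13), (4, 2021, 5), (40, 2018, 17), (8, 2014, 34)}

Filtering on mid < sid leaves {(18, 1993, 30), (24, 2006, 40), (4, 2021, 5)}.
Filtering on year ≥ 2006 leaves {(1, 2015, 20), (24, 2006, 40), (36, 2023, 21), (37, 2013, 26), (39, 2023, 13), (4, 2021, 5), (40, 2018, 17), (8, 2014, 34)}.
Set union of the two operands is {(1, 2015, 20), (18, 1993, 30), (24, 2006, 40), (36, 2023, 21), (37, 2013, 26), (39, 2023, 13), (4, 2021, 5), (40, 2018, 17), (8, 2014, 34)}.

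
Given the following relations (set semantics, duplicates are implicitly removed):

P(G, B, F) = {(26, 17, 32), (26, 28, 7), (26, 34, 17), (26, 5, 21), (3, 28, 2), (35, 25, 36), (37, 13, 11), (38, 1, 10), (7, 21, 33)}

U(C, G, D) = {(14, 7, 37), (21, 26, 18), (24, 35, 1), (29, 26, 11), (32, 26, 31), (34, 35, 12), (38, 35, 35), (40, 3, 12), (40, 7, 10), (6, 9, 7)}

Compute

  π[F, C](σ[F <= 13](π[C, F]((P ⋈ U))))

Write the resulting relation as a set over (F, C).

Natural join on G: {(26, 17, 32, 21, 18), (26, 17, 32, 29, 11), (26, 17, 32, 32, 31), (26, 28, 7, 21, 18), (26, 28, 7, 29, 11), (26, 28, 7, 32, 31), (26, 34, 17, 21, 18), (26, 34, 17, 29, 11), (26, 34, 17, 32, 31), (26, 5, 21, 21, 18), (26, 5, 21, 29, 11), (26, 5, 21, 32, 31), (3, 28, 2, 40, 12), (35, 25, 36, 24, 1), (35, 25, 36, 34, 12), (35, 25, 36, 38, 35), (7, 21, 33, 14, 37), (7, 21, 33, 40, 10)}
π[C, F]: project onto (C, F) → {(14, 33), (21, 17), (21, 21), (21, 32), (21, 7), (24, 36), (29, 17), (29, 21), (29, 32), (29, 7), (32, 17), (32, 21), (32, 32), (32, 7), (34, 36), (38, 36), (40, 2), (40, 33)}
Apply σ_{F <= 13}; surviving tuples: {(21, 7), (29, 7), (32, 7), (40, 2)}
π[F, C]: project onto (F, C) → {(2, 40), (7, 21), (7, 29), (7, 32)}

{(2, 40), (7, 21), (7, 29), (7, 32)}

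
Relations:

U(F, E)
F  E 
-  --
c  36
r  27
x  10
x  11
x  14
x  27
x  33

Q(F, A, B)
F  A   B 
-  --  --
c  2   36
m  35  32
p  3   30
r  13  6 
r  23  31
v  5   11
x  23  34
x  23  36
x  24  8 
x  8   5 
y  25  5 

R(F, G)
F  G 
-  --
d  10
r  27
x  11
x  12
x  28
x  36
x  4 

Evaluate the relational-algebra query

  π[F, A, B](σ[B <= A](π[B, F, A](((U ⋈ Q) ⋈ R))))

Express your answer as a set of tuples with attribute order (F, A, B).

{(r, 13, 6), (x, 24, 8), (x, 8, 5)}

U ⋈ Q (natural join on F): {(c, 36, 2, 36), (r, 27, 13, 6), (r, 27, 23, 31), (x, 10, 23, 34), (x, 10, 23, 36), (x, 10, 24, 8), (x, 10, 8, 5), (x, 11, 23, 34), (x, 11, 23, 36), (x, 11, 24, 8), (x, 11, 8, 5), (x, 14, 23, 34), (x, 14, 23, 36), (x, 14, 24, 8), (x, 14, 8, 5), (x, 27, 23, 34), (x, 27, 23, 36), (x, 27, 24, 8), (x, 27, 8, 5), (x, 33, 23, 34), (x, 33, 23, 36), (x, 33, 24, 8), (x, 33, 8, 5)}
(U ⋈ Q) ⋈ R (natural join on F): {(r, 27, 13, 6, 27), (r, 27, 23, 31, 27), (x, 10, 23, 34, 11), (x, 10, 23, 34, 12), (x, 10, 23, 34, 28), (x, 10, 23, 34, 36), (x, 10, 23, 34, 4), (x, 10, 23, 36, 11), (x, 10, 23, 36, 12), (x, 10, 23, 36, 28), (x, 10, 23, 36, 36), (x, 10, 23, 36, 4), (x, 10, 24, 8, 11), (x, 10, 24, 8, 12), (x, 10, 24, 8, 28), (x, 10, 24, 8, 36), (x, 10, 24, 8, 4), (x, 10, 8, 5, 11), (x, 10, 8, 5, 12), (x, 10, 8, 5, 28), (x, 10, 8, 5, 36), (x, 10, 8, 5, 4), (x, 11, 23, 34, 11), (x, 11, 23, 34, 12), (x, 11, 23, 34, 28), (x, 11, 23, 34, 36), (x, 11, 23, 34, 4), (x, 11, 23, 36, 11), (x, 11, 23, 36, 12), (x, 11, 23, 36, 28), (x, 11, 23, 36, 36), (x, 11, 23, 36, 4), (x, 11, 24, 8, 11), (x, 11, 24, 8, 12), (x, 11, 24, 8, 28), (x, 11, 24, 8, 36), (x, 11, 24, 8, 4), (x, 11, 8, 5, 11), (x, 11, 8, 5, 12), (x, 11, 8, 5, 28), (x, 11, 8, 5, 36), (x, 11, 8, 5, 4), (x, 14, 23, 34, 11), (x, 14, 23, 34, 12), (x, 14, 23, 34, 28), (x, 14, 23, 34, 36), (x, 14, 23, 34, 4), (x, 14, 23, 36, 11), (x, 14, 23, 36, 12), (x, 14, 23, 36, 28), (x, 14, 23, 36, 36), (x, 14, 23, 36, 4), (x, 14, 24, 8, 11), (x, 14, 24, 8, 12), (x, 14, 24, 8, 28), (x, 14, 24, 8, 36), (x, 14, 24, 8, 4), (x, 14, 8, 5, 11), (x, 14, 8, 5, 12), (x, 14, 8, 5, 28), (x, 14, 8, 5, 36), (x, 14, 8, 5, 4), (x, 27, 23, 34, 11), (x, 27, 23, 34, 12), (x, 27, 23, 34, 28), (x, 27, 23, 34, 36), (x, 27, 23, 34, 4), (x, 27, 23, 36, 11), (x, 27, 23, 36, 12), (x, 27, 23, 36, 28), (x, 27, 23, 36, 36), (x, 27, 23, 36, 4), (x, 27, 24, 8, 11), (x, 27, 24, 8, 12), (x, 27, 24, 8, 28), (x, 27, 24, 8, 36), (x, 27, 24, 8, 4), (x, 27, 8, 5, 11), (x, 27, 8, 5, 12), (x, 27, 8, 5, 28), (x, 27, 8, 5, 36), (x, 27, 8, 5, 4), (x, 33, 23, 34, 11), (x, 33, 23, 34, 12), (x, 33, 23, 34, 28), (x, 33, 23, 34, 36), (x, 33, 23, 34, 4), (x, 33, 23, 36, 11), (x, 33, 23, 36, 12), (x, 33, 23, 36, 28), (x, 33, 23, 36, 36), (x, 33, 23, 36, 4), (x, 33, 24, 8, 11), (x, 33, 24, 8, 12), (x, 33, 24, 8, 28), (x, 33, 24, 8, 36), (x, 33, 24, 8, 4), (x, 33, 8, 5, 11), (x, 33, 8, 5, 12), (x, 33, 8, 5, 28), (x, 33, 8, 5, 36), (x, 33, 8, 5, 4)}
π_{B, F, A} gives {(31, r, 23), (34, x, 23), (36, x, 23), (5, x, 8), (6, r, 13), (8, x, 24)} (96 duplicate(s) eliminated).
Filtering on B <= A leaves {(5, x, 8), (6, r, 13), (8, x, 24)}.
π_{F, A, B} gives {(r, 13, 6), (x, 24, 8), (x, 8, 5)}.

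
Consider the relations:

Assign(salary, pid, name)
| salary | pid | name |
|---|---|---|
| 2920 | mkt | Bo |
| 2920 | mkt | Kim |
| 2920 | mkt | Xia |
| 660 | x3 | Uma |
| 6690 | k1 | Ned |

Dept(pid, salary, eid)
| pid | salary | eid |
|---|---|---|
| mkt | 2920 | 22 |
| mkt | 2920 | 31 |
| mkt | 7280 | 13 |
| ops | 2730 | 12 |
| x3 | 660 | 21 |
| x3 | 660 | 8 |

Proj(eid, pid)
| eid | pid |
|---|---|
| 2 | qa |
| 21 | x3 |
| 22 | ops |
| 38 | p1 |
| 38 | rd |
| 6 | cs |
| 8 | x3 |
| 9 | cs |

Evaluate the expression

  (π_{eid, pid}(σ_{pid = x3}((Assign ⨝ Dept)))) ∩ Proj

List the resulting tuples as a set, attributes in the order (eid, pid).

Assign ⋈ Dept (natural join on salary, pid): {(2920, mkt, Bo, 22), (2920, mkt, Bo, 31), (2920, mkt, Kim, 22), (2920, mkt, Kim, 31), (2920, mkt, Xia, 22), (2920, mkt, Xia, 31), (660, x3, Uma, 21), (660, x3, Uma, 8)}
Selection pid = x3: {(660, x3, Uma, 21), (660, x3, Uma, 8)}
π_{eid, pid} gives {(21, x3), (8, x3)}.
Intersection: {(21, x3), (8, x3)} with {(2, qa), (21, x3), (22, ops), (38, p1), (38, rd), (6, cs), (8, x3), (9, cs)} → {(21, x3), (8, x3)}

{(21, x3), (8, x3)}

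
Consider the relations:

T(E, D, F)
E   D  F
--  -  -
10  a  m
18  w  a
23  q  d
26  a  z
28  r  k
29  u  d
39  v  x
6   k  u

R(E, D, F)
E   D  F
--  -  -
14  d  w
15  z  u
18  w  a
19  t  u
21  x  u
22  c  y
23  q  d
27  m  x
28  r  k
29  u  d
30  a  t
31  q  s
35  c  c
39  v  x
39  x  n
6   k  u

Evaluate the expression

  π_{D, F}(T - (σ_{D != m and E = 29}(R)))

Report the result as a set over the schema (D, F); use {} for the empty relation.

Selection D != m and E = 29: {(29, u, d)}
Difference: {(10, a, m), (18, w, a), (23, q, d), (26, a, z), (28, r, k), (29, u, d), (39, v, x), (6, k, u)} with {(29, u, d)} → {(10, a, m), (18, w, a), (23, q, d), (26, a, z), (28, r, k), (39, v, x), (6, k, u)}
Keep only column(s) D, F: {(a, m), (a, z), (k, u), (q, d), (r, k), (v, x), (w, a)}

{(a, m), (a, z), (k, u), (q, d), (r, k), (v, x), (w, a)}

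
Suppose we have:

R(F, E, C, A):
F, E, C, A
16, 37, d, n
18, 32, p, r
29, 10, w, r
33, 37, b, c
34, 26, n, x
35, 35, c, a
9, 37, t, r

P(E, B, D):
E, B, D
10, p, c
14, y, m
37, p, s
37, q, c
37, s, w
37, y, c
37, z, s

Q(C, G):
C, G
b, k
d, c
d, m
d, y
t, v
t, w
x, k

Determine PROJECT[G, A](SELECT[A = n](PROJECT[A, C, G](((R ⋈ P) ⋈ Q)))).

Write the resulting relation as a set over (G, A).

R ⋈ P (natural join on E): {(16, 37, d, n, p, s), (16, 37, d, n, q, c), (16, 37, d, n, s, w), (16, 37, d, n, y, c), (16, 37, d, n, z, s), (29, 10, w, r, p, c), (33, 37, b, c, p, s), (33, 37, b, c, q, c), (33, 37, b, c, s, w), (33, 37, b, c, y, c), (33, 37, b, c, z, s), (9, 37, t, r, p, s), (9, 37, t, r, q, c), (9, 37, t, r, s, w), (9, 37, t, r, y, c), (9, 37, t, r, z, s)}
(R ⋈ P) ⋈ Q (natural join on C): {(16, 37, d, n, p, s, c), (16, 37, d, n, p, s, m), (16, 37, d, n, p, s, y), (16, 37, d, n, q, c, c), (16, 37, d, n, q, c, m), (16, 37, d, n, q, c, y), (16, 37, d, n, s, w, c), (16, 37, d, n, s, w, m), (16, 37, d, n, s, w, y), (16, 37, d, n, y, c, c), (16, 37, d, n, y, c, m), (16, 37, d, n, y, c, y), (16, 37, d, n, z, s, c), (16, 37, d, n, z, s, m), (16, 37, d, n, z, s, y), (33, 37, b, c, p, s, k), (33, 37, b, c, q, c, k), (33, 37, b, c, s, w, k), (33, 37, b, c, y, c, k), (33, 37, b, c, z, s, k), (9, 37, t, r, p, s, v), (9, 37, t, r, p, s, w), (9, 37, t, r, q, c, v), (9, 37, t, r, q, c, w), (9, 37, t, r, s, w, v), (9, 37, t, r, s, w, w), (9, 37, t, r, y, c, v), (9, 37, t, r, y, c, w), (9, 37, t, r, z, s, v), (9, 37, t, r, z, s, w)}
Projecting to A, C, G (24 duplicate(s) eliminated): {(c, b, k), (n, d, c), (n, d, m), (n, d, y), (r, t, v), (r, t, w)}
Filtering on A = n leaves {(n, d, c), (n, d, m), (n, d, y)}.
Projecting to G, A: {(c, n), (m, n), (y, n)}

{(c, n), (m, n), (y, n)}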